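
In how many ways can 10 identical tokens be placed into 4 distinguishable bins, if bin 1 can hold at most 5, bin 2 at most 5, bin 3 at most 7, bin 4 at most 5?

Ignoring the caps, the number of non-negative solutions to x_1+…+x_4 = 10 is C(13,3) = 286.
Subtract solutions that violate a single cap (substitute x_i' = x_i − (cap_i+1)): x_1 ≥ 6 gives C(7,3) = 35; x_2 ≥ 6 gives C(7,3) = 35; x_3 ≥ 8 gives C(5,3) = 10; x_4 ≥ 6 gives C(7,3) = 35. Together 115.
No two caps can be exceeded simultaneously, so the pair terms are all 0.
By inclusion–exclusion the count is 286 − 115 + 0 = 171.

171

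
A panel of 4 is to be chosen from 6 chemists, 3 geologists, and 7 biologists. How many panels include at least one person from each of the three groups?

819

Total 4-person selections from all 16: C(16,4) = 1820.
Selections missing a whole group: no chemists → C(10,4) = 210; no geologists → C(13,4) = 715; no biologists → C(9,4) = 126.
Add back selections omitting two groups (i.e. drawn from a single group): C(6,4) + C(3,4) + C(7,4) = 50.
By inclusion–exclusion: 1820 − 1051 + 50 = 819.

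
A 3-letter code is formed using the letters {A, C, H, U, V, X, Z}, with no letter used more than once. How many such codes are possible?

This is a permutation of 3 out of 7: P(7,3) = 7!/4!.
That product is 7 × 6 × 5 = 210.

210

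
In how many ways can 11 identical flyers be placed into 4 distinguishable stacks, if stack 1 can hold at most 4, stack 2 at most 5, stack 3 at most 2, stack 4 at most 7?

By stars and bars, unrestricted non-negative solutions to x_1+…+x_4 = 11 number C(11+3,3) = 364.
Subtract solutions that violate a single cap (substitute x_i' = x_i − (cap_i+1)): x_1 ≥ 5 gives C(9,3) = 84; x_2 ≥ 6 gives C(8,3) = 56; x_3 ≥ 3 gives C(11,3) = 165; x_4 ≥ 8 gives C(6,3) = 20. Together 325.
Add back pairs where two caps are both exceeded: 1 + 20 + 0 + 10 + 0 + 1 = 32.
By inclusion–exclusion the count is 364 − 325 + 32 = 71.

71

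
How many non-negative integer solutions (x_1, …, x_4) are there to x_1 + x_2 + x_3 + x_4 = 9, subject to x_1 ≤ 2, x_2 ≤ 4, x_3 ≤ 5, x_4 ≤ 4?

55

Ignoring the caps, the number of non-negative solutions to x_1+…+x_4 = 9 is C(12,3) = 220.
Subtract solutions that violate a single cap (substitute x_i' = x_i − (cap_i+1)): x_1 ≥ 3 gives C(9,3) = 84; x_2 ≥ 5 gives C(7,3) = 35; x_3 ≥ 6 gives C(6,3) = 20; x_4 ≥ 5 gives C(7,3) = 35. Together 174.
Add back pairs where two caps are both exceeded: 4 + 1 + 4 + 0 + 0 + 0 = 9.
By inclusion–exclusion the count is 220 − 174 + 9 = 55.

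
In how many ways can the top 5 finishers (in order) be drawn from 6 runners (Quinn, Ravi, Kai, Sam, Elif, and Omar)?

This is an ordered selection of 5 from 6: P(6,5).
That gives 6 × 5 × 4 × 3 × 2 = 720.

720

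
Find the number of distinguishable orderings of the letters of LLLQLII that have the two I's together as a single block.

Treat the 2 copies of I as a single block. The multiset to arrange is then {II, L, L, L, L, Q}, 6 items in all.
That gives (6)!/(4!) = 30 arrangements.

30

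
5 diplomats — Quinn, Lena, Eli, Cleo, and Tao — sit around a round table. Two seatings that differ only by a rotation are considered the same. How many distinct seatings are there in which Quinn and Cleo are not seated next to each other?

Without the restriction there are (4)! = 24 seatings.
Those with Quinn next to Cleo: fuse the pair into one unit and seat 4 units around a circle — 2·(3)! = 12.
Subtracting, 24 − 12 = 12.

12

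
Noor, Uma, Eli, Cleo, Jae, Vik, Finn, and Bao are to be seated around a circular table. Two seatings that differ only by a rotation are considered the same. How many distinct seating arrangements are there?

Fix one person's seat to break rotational symmetry; the remaining 7 people can be arranged in (7)! = 5040 ways.

5040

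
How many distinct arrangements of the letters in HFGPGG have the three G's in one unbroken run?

24

Treat the 3 copies of G as a single block. The multiset to arrange is then {GGG, F, H, P}, 4 items in all.
All 4 items are distinct, so there are (4)! = 24 arrangements.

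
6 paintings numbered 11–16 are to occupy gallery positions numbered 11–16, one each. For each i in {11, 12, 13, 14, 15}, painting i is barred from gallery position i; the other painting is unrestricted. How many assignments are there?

Let Aᵢ (for 11 ≤ i ≤ 15) be the placements that put painting i in its forbidden gallery position. Any j of these fix j positions, leaving (6−j)! ways to fill the rest, and there are C(5,j) ways to pick which j.
By inclusion–exclusion, the number of valid placements is Σ_{j=0}^{5} (−1)^j C(5,j)·(6−j)!.
Computing: 720 − 600 + 240 − 60 + 10 − 1 = 309.

309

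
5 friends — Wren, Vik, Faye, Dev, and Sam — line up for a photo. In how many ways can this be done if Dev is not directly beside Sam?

72

There are 5! = 120 arrangements in all. If Dev and Sam are adjacent, merging them into one block gives 2·(4)! = 48 arrangements.
Complementary counting: 120 − 48 = 72.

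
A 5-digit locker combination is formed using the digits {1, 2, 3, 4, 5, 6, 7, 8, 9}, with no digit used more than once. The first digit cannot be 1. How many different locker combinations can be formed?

The first digit has 9−1 = 8 choices (anything except 1).
The remaining 4 digits are filled from the other 8 symbols without repetition: 8 × 7 × 6 × 5 = 1680.
Total: 8 × 1680 = 13440.

13440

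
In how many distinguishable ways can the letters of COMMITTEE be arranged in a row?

The 9 letters of COMMITTEE have repeats: E appearing twice, M appearing twice, and T appearing twice.
Dividing 9! = 362880 by 2!·2!·2! = 8 for the repeated letters gives 45360.

45360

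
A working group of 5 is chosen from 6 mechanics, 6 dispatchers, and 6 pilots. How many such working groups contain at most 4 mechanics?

Split by how many mechanics are chosen (0 through 4).
Sum: C(6,0)·C(12,5) + C(6,1)·C(12,4) + C(6,2)·C(12,3) + C(6,3)·C(12,2) + C(6,4)·C(12,1) = 792 + 2970 + 3300 + 1320 + 180 = 8562.

8562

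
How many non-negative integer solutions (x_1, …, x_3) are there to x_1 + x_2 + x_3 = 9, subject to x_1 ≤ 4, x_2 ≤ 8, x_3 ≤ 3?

By stars and bars, unrestricted non-negative solutions to x_1+…+x_3 = 9 number C(9+2,2) = 55.
Subtract solutions that violate a single cap (substitute x_i' = x_i − (cap_i+1)): x_1 ≥ 5 gives C(6,2) = 15; x_2 ≥ 9 gives C(2,2) = 1; x_3 ≥ 4 gives C(7,2) = 21. Together 37.
Add back pairs where two caps are both exceeded: 0 + 1 + 0 = 1.
By inclusion–exclusion the count is 55 − 37 + 1 = 19.

19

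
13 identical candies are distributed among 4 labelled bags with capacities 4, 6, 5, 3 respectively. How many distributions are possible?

51

Ignoring the caps, the number of non-negative solutions to x_1+…+x_4 = 13 is C(16,3) = 560.
Subtract solutions that violate a single cap (substitute x_i' = x_i − (cap_i+1)): x_1 ≥ 5 gives C(11,3) = 165; x_2 ≥ 7 gives C(9,3) = 84; x_3 ≥ 6 gives C(10,3) = 120; x_4 ≥ 4 gives C(12,3) = 220. Together 589.
Add back pairs where two caps are both exceeded: 4 + 10 + 35 + 1 + 10 + 20 = 80.
By inclusion–exclusion the count is 560 − 589 + 80 = 51.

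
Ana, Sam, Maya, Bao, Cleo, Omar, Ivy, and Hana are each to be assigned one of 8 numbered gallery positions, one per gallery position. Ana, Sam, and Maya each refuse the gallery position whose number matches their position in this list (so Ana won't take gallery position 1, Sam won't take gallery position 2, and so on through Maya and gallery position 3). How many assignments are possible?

27240

Let Aᵢ (for i ∈ {1, 2, 3}) be the placements that put person i in their forbidden gallery position. Any j of these fix j positions, leaving (8−j)! ways to fill the rest, and there are C(3,j) ways to pick which j.
By inclusion–exclusion, the number of valid placements is Σ_{j=0}^{3} (−1)^j C(3,j)·(8−j)!.
Computing: 40320 − 15120 + 2160 − 120 = 27240.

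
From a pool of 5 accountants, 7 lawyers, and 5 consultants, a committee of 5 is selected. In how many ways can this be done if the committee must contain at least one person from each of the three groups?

4375

Total 5-person selections from all 17: C(17,5) = 6188.
Subtract selections that omit an entire group: no accountants → C(12,5) = 792; no lawyers → C(10,5) = 252; no consultants → C(12,5) = 792.
Add back selections omitting two groups (i.e. drawn from a single group): C(5,5) + C(7,5) + C(5,5) = 23.
By inclusion–exclusion: 6188 − 1836 + 23 = 4375.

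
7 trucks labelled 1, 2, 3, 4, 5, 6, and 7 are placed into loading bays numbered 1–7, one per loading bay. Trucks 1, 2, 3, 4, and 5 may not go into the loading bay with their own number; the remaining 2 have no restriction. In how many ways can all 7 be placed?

2428

Let Aᵢ (for 1 ≤ i ≤ 5) be the placements that put truck i in its forbidden loading bay. Any j of these fix j positions, leaving (7−j)! ways to fill the rest, and there are C(5,j) ways to pick which j.
By inclusion–exclusion, the number of valid placements is Σ_{j=0}^{5} (−1)^j C(5,j)·(7−j)!.
Computing: 5040 − 3600 + 1200 − 240 + 30 − 2 = 2428.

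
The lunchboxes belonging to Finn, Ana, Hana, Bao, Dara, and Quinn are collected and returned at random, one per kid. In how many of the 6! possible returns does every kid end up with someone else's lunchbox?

Count assignments avoiding every fixed point. For any j of the 6 kids fixed to their own lunchbox, the other 6−j can be arranged in (6−j)! ways.
By inclusion–exclusion this is Σ_{j=0}^{6} (−1)^j C(6,j)·(6−j)!.
Computing: 720 − 720 + 360 − 120 + 30 − 6 + 1 = 265.

265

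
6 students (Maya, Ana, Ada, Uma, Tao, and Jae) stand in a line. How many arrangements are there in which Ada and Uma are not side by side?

480

There are 6! = 720 arrangements in all. If Ada and Uma are adjacent, merging them into one block gives 2·(5)! = 240 arrangements.
So 720 − 240 = 480 arrangements keep them apart.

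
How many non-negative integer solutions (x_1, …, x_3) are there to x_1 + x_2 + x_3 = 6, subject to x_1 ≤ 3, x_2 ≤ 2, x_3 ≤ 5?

11

By stars and bars, unrestricted non-negative solutions to x_1+…+x_3 = 6 number C(6+2,2) = 28.
Subtract solutions that violate a single cap (substitute x_i' = x_i − (cap_i+1)): x_1 ≥ 4 gives C(4,2) = 6; x_2 ≥ 3 gives C(5,2) = 10; x_3 ≥ 6 gives C(2,2) = 1. Together 17.
No two caps can be exceeded simultaneously, so the pair terms are all 0.
By inclusion–exclusion the count is 28 − 17 + 0 = 11.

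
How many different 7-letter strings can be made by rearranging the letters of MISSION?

Letter multiplicities in MISSION: I×2, M×1, N×1, O×1, S×2.
Dividing 7! = 5040 by 2!·2! = 4 for the repeated letters gives 1260.

1260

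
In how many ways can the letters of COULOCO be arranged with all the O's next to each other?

60

Treat the 3 copies of O as a single block. The multiset to arrange is then {OOO, C, C, L, U}, 5 items in all.
That gives (5)!/(2!) = 60 arrangements.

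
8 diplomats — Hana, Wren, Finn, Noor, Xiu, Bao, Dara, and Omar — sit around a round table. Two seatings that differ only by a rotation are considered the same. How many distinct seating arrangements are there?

Fix one person's seat to break rotational symmetry; the remaining 7 people can be arranged in (7)! = 5040 ways.

5040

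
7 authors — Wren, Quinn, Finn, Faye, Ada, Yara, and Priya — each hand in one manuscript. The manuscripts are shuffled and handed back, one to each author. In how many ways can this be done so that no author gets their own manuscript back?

This is the derangement count D_7: permutations of 7 items with no fixed point.
By inclusion–exclusion this is Σ_{j=0}^{7} (−1)^j C(7,j)·(7−j)!.
Computing: 5040 − 5040 + 2520 − 840 + 210 − 42 + 7 − 1 = 1854.

1854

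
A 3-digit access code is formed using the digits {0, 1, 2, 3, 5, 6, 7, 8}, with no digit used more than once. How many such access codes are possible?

This is a permutation of 3 out of 8: P(8,3) = 8!/5!.
That product is 8 × 7 × 6 = 336.

336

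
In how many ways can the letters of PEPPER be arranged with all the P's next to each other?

12

Treat the 3 copies of P as a single block. The multiset to arrange is then {PPP, E, E, R}, 4 items in all.
That gives (4)!/(2!) = 12 arrangements.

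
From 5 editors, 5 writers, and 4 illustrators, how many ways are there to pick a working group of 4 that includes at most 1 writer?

546

Split by how many writers are chosen (0 through 1).
Sum: C(5,0)·C(9,4) + C(5,1)·C(9,3) = 126 + 420 = 546.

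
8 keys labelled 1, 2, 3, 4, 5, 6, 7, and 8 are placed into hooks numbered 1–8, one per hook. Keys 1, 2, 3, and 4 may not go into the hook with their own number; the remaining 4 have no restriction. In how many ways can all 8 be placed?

Let Aᵢ (for 1 ≤ i ≤ 4) be the placements that put key i in its forbidden hook. Any j of these fix j positions, leaving (8−j)! ways to fill the rest, and there are C(4,j) ways to pick which j.
By inclusion–exclusion, the number of valid placements is Σ_{j=0}^{4} (−1)^j C(4,j)·(8−j)!.
Computing: 40320 − 20160 + 4320 − 480 + 24 = 24024.

24024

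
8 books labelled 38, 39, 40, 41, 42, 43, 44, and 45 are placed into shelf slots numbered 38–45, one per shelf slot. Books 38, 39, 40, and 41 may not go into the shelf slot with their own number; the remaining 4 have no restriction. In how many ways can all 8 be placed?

24024

Let Aᵢ (for 38 ≤ i ≤ 41) be the placements that put book i in its forbidden shelf slot. Any j of these fix j positions, leaving (8−j)! ways to fill the rest, and there are C(4,j) ways to pick which j.
By inclusion–exclusion, the number of valid placements is Σ_{j=0}^{4} (−1)^j C(4,j)·(8−j)!.
Computing: 40320 − 20160 + 4320 − 480 + 24 = 24024.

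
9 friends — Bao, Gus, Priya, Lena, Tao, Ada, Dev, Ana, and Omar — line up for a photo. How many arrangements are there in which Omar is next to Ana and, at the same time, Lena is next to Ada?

Treat {Omar,Ana} as one block (2 orders) and {Lena,Ada} as another (2 orders).
That leaves 7 units to arrange: 2 × 2 × 7! = 4 × 5040 = 20160.

20160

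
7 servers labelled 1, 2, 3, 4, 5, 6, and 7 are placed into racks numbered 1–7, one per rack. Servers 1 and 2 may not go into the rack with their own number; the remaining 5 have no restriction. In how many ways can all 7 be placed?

Let Aᵢ (for i ∈ {1, 2}) be the placements that put server i in its forbidden rack. Any j of these fix j positions, leaving (7−j)! ways to fill the rest, and there are C(2,j) ways to pick which j.
By inclusion–exclusion, the number of valid placements is Σ_{j=0}^{2} (−1)^j C(2,j)·(7−j)!.
Computing: 5040 − 1440 + 120 = 3720.

3720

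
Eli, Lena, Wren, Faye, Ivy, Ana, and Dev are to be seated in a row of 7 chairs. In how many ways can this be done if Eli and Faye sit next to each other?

Glue Eli and Faye into one block (2 internal orders), leaving 6 units to arrange in a row.
So the count is 2·(6)! = 1440.

1440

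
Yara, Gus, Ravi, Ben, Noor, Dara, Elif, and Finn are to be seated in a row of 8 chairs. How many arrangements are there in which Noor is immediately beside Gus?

Place the 6 others and the Noor-Gus pair as 7 objects in a line; the pair has 2 internal arrangements.
So the count is 2·(7)! = 10080.

10080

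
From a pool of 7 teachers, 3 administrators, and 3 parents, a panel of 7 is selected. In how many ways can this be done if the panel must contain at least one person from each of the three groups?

Total 7-person selections from all 13: C(13,7) = 1716.
Subtract selections that omit an entire group: no teachers → C(6,7) = 0; no administrators → C(10,7) = 120; no parents → C(10,7) = 120.
Add back selections omitting two groups (i.e. drawn from a single group): C(7,7) + C(3,7) + C(3,7) = 1.
By inclusion–exclusion: 1716 − 240 + 1 = 1477.

1477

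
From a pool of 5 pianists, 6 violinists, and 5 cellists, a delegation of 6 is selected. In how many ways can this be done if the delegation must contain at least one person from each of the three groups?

Total 6-person selections from all 16: C(16,6) = 8008.
Selections missing a whole group: no pianists → C(11,6) = 462; no violinists → C(10,6) = 210; no cellists → C(11,6) = 462.
Add back selections omitting two groups (i.e. drawn from a single group): C(5,6) + C(6,6) + C(5,6) = 1.
By inclusion–exclusion: 8008 − 1134 + 1 = 6875.

6875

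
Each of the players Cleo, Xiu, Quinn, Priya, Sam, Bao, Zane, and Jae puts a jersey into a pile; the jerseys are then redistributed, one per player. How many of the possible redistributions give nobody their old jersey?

Count assignments avoiding every fixed point. For any j of the 8 players fixed to their old jersey, the other 8−j can be arranged in (8−j)! ways.
By inclusion–exclusion this is Σ_{j=0}^{8} (−1)^j C(8,j)·(8−j)!.
Computing: 40320 − 40320 + 20160 − 6720 + 1680 − 336 + 56 − 8 + 1 = 14833.

14833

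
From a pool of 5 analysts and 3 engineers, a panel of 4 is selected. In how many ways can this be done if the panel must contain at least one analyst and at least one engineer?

Unrestricted: C(8,4) = 70 ways to pick any 4 of the 8.
Selections missing a whole group: no analysts → C(3,4) = 0; no engineers → C(5,4) = 5.
Both groups omitted at once is impossible, so 70 − 5 = 65.

65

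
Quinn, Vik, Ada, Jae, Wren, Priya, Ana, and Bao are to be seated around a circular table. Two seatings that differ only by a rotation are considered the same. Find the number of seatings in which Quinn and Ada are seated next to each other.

1440

Treat {Quinn, Ada} as one unit (2 internal orders) and seat the resulting 7 units around the table: (6)! circular arrangements.
So 2 × (6)! = 2 × 720 = 1440.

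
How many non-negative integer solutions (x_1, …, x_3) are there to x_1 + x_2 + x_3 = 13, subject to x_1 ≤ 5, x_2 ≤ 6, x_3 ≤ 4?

6

By stars and bars, unrestricted non-negative solutions to x_1+…+x_3 = 13 number C(13+2,2) = 105.
Subtract solutions that violate a single cap (substitute x_i' = x_i − (cap_i+1)): x_1 ≥ 6 gives C(9,2) = 36; x_2 ≥ 7 gives C(8,2) = 28; x_3 ≥ 5 gives C(10,2) = 45. Together 109.
Add back pairs where two caps are both exceeded: 1 + 6 + 3 = 10.
By inclusion–exclusion the count is 105 − 109 + 10 = 6.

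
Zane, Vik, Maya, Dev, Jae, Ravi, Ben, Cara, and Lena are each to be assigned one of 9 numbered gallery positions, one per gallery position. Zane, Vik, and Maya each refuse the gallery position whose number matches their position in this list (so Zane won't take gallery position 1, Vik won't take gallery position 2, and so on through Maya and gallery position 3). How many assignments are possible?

256320

Let Aᵢ (for i ∈ {1, 2, 3}) be the placements that put person i in their forbidden gallery position. Any j of these fix j positions, leaving (9−j)! ways to fill the rest, and there are C(3,j) ways to pick which j.
By inclusion–exclusion, the number of valid placements is Σ_{j=0}^{3} (−1)^j C(3,j)·(9−j)!.
Computing: 362880 − 120960 + 15120 − 720 = 256320.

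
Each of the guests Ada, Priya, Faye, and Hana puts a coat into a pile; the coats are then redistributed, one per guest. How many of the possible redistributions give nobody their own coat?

Let Aᵢ be the assignments in which guest i gets their own coat. We want the size of the complement of A₁∪…∪A_4.
By inclusion–exclusion this is Σ_{j=0}^{4} (−1)^j C(4,j)·(4−j)!.
Computing: 24 − 24 + 12 − 4 + 1 = 9.

9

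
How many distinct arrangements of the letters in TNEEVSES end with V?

Fix V in the last position and arrange the remaining 7 letters.
Those 7 letters have E appearing 3 times and S appearing twice, giving (7)!/(3!·2!) = 420.

420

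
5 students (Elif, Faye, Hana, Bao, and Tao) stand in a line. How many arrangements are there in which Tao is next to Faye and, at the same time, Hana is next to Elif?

24

Treat {Tao,Faye} as one block (2 orders) and {Hana,Elif} as another (2 orders).
That leaves 3 units to arrange: 2 × 2 × 3! = 4 × 6 = 24.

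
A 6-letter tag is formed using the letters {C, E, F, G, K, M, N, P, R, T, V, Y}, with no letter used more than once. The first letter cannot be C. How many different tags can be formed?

609840

The first letter has 12−1 = 11 choices (anything except C).
The remaining 5 letters are filled from the other 11 symbols without repetition: 11 × 10 × 9 × 8 × 7 = 55440.
Total: 11 × 55440 = 609840.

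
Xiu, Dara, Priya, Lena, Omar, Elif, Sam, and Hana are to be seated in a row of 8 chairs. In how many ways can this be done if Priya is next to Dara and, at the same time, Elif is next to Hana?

2880

Treat {Priya,Dara} as one block (2 orders) and {Elif,Hana} as another (2 orders).
That leaves 6 units to arrange: 2 × 2 × 6! = 4 × 720 = 2880.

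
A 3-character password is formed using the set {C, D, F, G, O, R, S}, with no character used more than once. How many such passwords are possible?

210

This is a permutation of 3 out of 7: P(7,3) = 7!/4!.
That product is 7 × 6 × 5 = 210.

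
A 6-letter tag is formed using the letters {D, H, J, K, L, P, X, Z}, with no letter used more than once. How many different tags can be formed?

This is a permutation of 6 out of 8: P(8,6) = 8!/2!.
8 × 7 × 6 × 5 × 4 × 3 = 20160.

20160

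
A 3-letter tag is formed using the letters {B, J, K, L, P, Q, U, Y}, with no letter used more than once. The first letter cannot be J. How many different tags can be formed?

294

The first letter has 8−1 = 7 choices (anything except J).
The remaining 2 letters are filled from the other 7 symbols without repetition: 7 × 6 = 42.
Total: 7 × 42 = 294.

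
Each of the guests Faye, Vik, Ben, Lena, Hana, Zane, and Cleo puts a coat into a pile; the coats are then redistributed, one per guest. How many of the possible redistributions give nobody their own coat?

1854

This is the derangement count D_7: permutations of 7 items with no fixed point.
By inclusion–exclusion this is Σ_{j=0}^{7} (−1)^j C(7,j)·(7−j)!.
Computing: 5040 − 5040 + 2520 − 840 + 210 − 42 + 7 − 1 = 1854.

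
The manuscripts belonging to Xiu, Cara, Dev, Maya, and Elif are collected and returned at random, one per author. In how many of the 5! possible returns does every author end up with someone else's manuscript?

44

Count assignments avoiding every fixed point. For any j of the 5 authors fixed to their own manuscript, the other 5−j can be arranged in (5−j)! ways.
By inclusion–exclusion this is Σ_{j=0}^{5} (−1)^j C(5,j)·(5−j)!.
Computing: 120 − 120 + 60 − 20 + 5 − 1 = 44.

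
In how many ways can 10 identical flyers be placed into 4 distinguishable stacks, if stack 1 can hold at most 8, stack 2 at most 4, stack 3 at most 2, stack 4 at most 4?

71

By stars and bars, unrestricted non-negative solutions to x_1+…+x_4 = 10 number C(10+3,3) = 286.
Subtract solutions that violate a single cap (substitute x_i' = x_i − (cap_i+1)): x_1 ≥ 9 gives C(4,3) = 4; x_2 ≥ 5 gives C(8,3) = 56; x_3 ≥ 3 gives C(10,3) = 120; x_4 ≥ 5 gives C(8,3) = 56. Together 236.
Add back pairs where two caps are both exceeded: 0 + 0 + 0 + 10 + 1 + 10 = 21.
By inclusion–exclusion the count is 286 − 236 + 21 = 71.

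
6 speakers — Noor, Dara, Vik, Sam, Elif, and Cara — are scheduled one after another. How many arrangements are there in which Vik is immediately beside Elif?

Glue Vik and Elif into one block (2 internal orders), leaving 5 units to arrange in a row.
So the count is 2·(5)! = 240.

240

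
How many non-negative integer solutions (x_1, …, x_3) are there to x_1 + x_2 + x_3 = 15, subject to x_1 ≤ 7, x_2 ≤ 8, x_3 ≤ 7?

By stars and bars, unrestricted non-negative solutions to x_1+…+x_3 = 15 number C(15+2,2) = 136.
Subtract solutions that violate a single cap (substitute x_i' = x_i − (cap_i+1)): x_1 ≥ 8 gives C(9,2) = 36; x_2 ≥ 9 gives C(8,2) = 28; x_3 ≥ 8 gives C(9,2) = 36. Together 100.
No two caps can be exceeded simultaneously, so the pair terms are all 0.
By inclusion–exclusion the count is 136 − 100 + 0 = 36.

36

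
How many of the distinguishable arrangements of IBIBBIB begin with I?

15

Fix I in the first position and arrange the remaining 6 letters.
Those 6 letters have B appearing 4 times and I appearing twice, giving (6)!/(4!·2!) = 15.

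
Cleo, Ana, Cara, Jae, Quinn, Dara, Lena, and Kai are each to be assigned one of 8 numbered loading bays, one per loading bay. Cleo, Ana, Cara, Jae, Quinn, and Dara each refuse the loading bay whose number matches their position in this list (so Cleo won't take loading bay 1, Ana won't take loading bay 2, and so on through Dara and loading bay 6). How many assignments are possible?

18806

Let Aᵢ (for 1 ≤ i ≤ 6) be the placements that put person i in their forbidden loading bay. Any j of these fix j positions, leaving (8−j)! ways to fill the rest, and there are C(6,j) ways to pick which j.
By inclusion–exclusion, the number of valid placements is Σ_{j=0}^{6} (−1)^j C(6,j)·(8−j)!.
Computing: 40320 − 30240 + 10800 − 2400 + 360 − 36 + 2 = 18806.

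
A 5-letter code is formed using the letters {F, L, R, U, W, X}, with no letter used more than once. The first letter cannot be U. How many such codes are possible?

The first letter has 6−1 = 5 choices (anything except U).
The remaining 4 letters are filled from the other 5 symbols without repetition: 5 × 4 × 3 × 2 = 120.
Total: 5 × 120 = 600.

600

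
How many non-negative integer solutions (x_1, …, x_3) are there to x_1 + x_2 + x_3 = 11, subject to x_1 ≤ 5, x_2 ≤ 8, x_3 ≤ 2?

Ignoring the caps, the number of non-negative solutions to x_1+…+x_3 = 11 is C(13,2) = 78.
Subtract solutions that violate a single cap (substitute x_i' = x_i − (cap_i+1)): x_1 ≥ 6 gives C(7,2) = 21; x_2 ≥ 9 gives C(4,2) = 6; x_3 ≥ 3 gives C(10,2) = 45. Together 72.
Add back pairs where two caps are both exceeded: 0 + 6 + 0 = 6.
By inclusion–exclusion the count is 78 − 72 + 6 = 12.

12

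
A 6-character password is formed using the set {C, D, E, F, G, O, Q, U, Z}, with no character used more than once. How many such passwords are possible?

Choose and order 6 of the 9 symbols: the first character has 9 options, the next 8, and so on down to 4.
That product is 9 × 8 × 7 × 6 × 5 × 4 = 60480.

60480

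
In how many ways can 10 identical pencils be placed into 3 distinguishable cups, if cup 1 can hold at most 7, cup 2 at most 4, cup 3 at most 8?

Without the upper bounds there are C(12,2) = 66 ways to split 10 among 3 cups.
Subtract solutions that violate a single cap (substitute x_i' = x_i − (cap_i+1)): x_1 ≥ 8 gives C(4,2) = 6; x_2 ≥ 5 gives C(7,2) = 21; x_3 ≥ 9 gives C(3,2) = 3. Together 30.
No two caps can be exceeded simultaneously, so the pair terms are all 0.
By inclusion–exclusion the count is 66 − 30 + 0 = 36.

36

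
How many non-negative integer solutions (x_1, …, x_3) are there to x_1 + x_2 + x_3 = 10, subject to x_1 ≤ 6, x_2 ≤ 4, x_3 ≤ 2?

6

By stars and bars, unrestricted non-negative solutions to x_1+…+x_3 = 10 number C(10+2,2) = 66.
Subtract solutions that violate a single cap (substitute x_i' = x_i − (cap_i+1)): x_1 ≥ 7 gives C(5,2) = 10; x_2 ≥ 5 gives C(7,2) = 21; x_3 ≥ 3 gives C(9,2) = 36. Together 67.
Add back pairs where two caps are both exceeded: 0 + 1 + 6 = 7.
By inclusion–exclusion the count is 66 − 67 + 7 = 6.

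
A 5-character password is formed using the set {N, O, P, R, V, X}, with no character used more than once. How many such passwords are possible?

With no repetition, fill the 5 characters in order: 6 choices, then 5, down to 2.
6 × 5 × 4 × 3 × 2 = 720.

720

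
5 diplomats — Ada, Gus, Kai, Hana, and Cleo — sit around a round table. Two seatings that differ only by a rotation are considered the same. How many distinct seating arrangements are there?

24

Fix one person's seat to break rotational symmetry; the remaining 4 people can be arranged in (4)! = 24 ways.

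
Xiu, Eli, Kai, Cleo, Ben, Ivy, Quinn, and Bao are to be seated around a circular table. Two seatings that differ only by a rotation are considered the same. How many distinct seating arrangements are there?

Seat Xiu anywhere (absorbing the rotational symmetry), then permute the other 7: (7)! = 5040.

5040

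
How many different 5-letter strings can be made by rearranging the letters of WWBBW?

10

Letter multiplicities in WWBBW: B×2, W×3.
So there are 5! / (3!·2!) = 10 distinguishable arrangements.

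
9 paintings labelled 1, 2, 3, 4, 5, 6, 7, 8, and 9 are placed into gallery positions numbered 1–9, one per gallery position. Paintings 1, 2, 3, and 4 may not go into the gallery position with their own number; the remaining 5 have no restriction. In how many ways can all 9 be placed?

229080

Let Aᵢ (for 1 ≤ i ≤ 4) be the placements that put painting i in its forbidden gallery position. Any j of these fix j positions, leaving (9−j)! ways to fill the rest, and there are C(4,j) ways to pick which j.
By inclusion–exclusion, the number of valid placements is Σ_{j=0}^{4} (−1)^j C(4,j)·(9−j)!.
Computing: 362880 − 161280 + 30240 − 2880 + 120 = 229080.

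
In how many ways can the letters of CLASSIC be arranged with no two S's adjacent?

900

There are 7!/(2!·2!) = 1260 arrangements of CLASSIC in total.
If the two S's are adjacent, glue them into one block, leaving 6 items to arrange: (6)!/(2!) = 360 ways.
Subtracting, 1260 − 360 = 900 arrangements keep the S's apart.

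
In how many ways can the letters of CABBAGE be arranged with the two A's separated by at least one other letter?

900

There are 7!/(2!·2!) = 1260 arrangements of CABBAGE in total.
If the two A's are adjacent, glue them into one block, leaving 6 items to arrange: (6)!/(2!) = 360 ways.
Hence 1260 − 360 = 900.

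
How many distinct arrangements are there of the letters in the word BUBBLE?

120

BUBBLE has 6 letters with B appearing 3 times.
So there are 6! / (3!) = 120 distinguishable arrangements.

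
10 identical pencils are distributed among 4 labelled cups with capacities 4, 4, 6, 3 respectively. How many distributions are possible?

Ignoring the caps, the number of non-negative solutions to x_1+…+x_4 = 10 is C(13,3) = 286.
Subtract solutions that violate a single cap (substitute x_i' = x_i − (cap_i+1)): x_1 ≥ 5 gives C(8,3) = 56; x_2 ≥ 5 gives C(8,3) = 56; x_3 ≥ 7 gives C(6,3) = 20; x_4 ≥ 4 gives C(9,3) = 84. Together 216.
Add back pairs where two caps are both exceeded: 1 + 0 + 4 + 0 + 4 + 0 = 9.
By inclusion–exclusion the count is 286 − 216 + 9 = 79.

79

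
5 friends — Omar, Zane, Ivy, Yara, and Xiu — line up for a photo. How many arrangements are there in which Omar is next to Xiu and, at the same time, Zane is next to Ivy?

24

Treat {Omar,Xiu} as one block (2 orders) and {Zane,Ivy} as another (2 orders).
That leaves 3 units to arrange: 2 × 2 × 3! = 4 × 6 = 24.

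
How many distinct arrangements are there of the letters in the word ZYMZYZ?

ZYMZYZ has 6 letters with Y appearing twice and Z appearing 3 times.
The number of distinct arrangements is 6!/(3!·2!) = 720/12 = 60.

60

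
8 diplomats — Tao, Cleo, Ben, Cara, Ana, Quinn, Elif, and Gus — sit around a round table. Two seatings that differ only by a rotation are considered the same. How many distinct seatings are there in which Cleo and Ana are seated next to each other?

1440

Glue Cleo and Ana into a block (2 internal orders). Seating 7 units around a circle gives (6)! arrangements.
So 2 × (6)! = 2 × 720 = 1440.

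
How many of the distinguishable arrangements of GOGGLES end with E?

With the last slot taken by E, it remains to arrange the other 6 letters (GOGGLS).
Those 6 letters have G appearing 3 times, giving (6)!/(3!) = 120.

120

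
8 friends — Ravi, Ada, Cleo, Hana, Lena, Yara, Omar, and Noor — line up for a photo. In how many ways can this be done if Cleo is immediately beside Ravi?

10080

Treat {Cleo, Ravi} as a single unit. There are 7 units to order, and the pair itself can be ordered 2 ways.
So the count is 2·(7)! = 10080.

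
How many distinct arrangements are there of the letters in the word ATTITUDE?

ATTITUDE has 8 letters with T appearing 3 times.
The number of distinct arrangements is 8!/(3!) = 40320/6 = 6720.

6720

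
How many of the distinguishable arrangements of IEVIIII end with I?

Fix I in the last position and arrange the remaining 6 letters.
Those 6 letters have I appearing 4 times, giving (6)!/(4!) = 30.

30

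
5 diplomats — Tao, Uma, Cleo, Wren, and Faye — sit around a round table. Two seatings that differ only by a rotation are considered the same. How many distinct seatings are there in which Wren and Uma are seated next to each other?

Treat {Wren, Uma} as one unit (2 internal orders) and seat the resulting 4 units around the table: (3)! circular arrangements.
So 2 × (3)! = 2 × 6 = 12.

12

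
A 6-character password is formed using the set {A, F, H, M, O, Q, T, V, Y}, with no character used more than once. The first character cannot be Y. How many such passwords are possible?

53760

The first character has 9−1 = 8 choices (anything except Y).
The remaining 5 characters are filled from the other 8 symbols without repetition: 8 × 7 × 6 × 5 × 4 = 6720.
Total: 8 × 6720 = 53760.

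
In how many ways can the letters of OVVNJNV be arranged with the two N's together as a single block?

120

Treat the 2 copies of N as a single block. The multiset to arrange is then {NN, J, O, V, V, V}, 6 items in all.
That gives (6)!/(3!) = 120 arrangements.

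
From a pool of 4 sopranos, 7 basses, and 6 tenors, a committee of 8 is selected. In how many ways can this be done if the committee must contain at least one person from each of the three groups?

22813

Total 8-person selections from all 17: C(17,8) = 24310.
Selections missing a whole group: no sopranos → C(13,8) = 1287; no basses → C(10,8) = 45; no tenors → C(11,8) = 165.
Add back selections omitting two groups (i.e. drawn from a single group): C(4,8) + C(7,8) + C(6,8) = 0.
By inclusion–exclusion: 24310 − 1497 + 0 = 22813.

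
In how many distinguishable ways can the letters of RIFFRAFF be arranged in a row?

The 8 letters of RIFFRAFF have repeats: F appearing 4 times and R appearing twice.
So there are 8! / (4!·2!) = 840 distinguishable arrangements.

840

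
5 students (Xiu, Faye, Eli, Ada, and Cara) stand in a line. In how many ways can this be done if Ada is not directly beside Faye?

Of the 5! = 120 arrangements, those with Ada and Faye adjacent number 2 × 4! = 48 (treat the pair as a block with 2 internal orders).
So 120 − 48 = 72 arrangements keep them apart.

72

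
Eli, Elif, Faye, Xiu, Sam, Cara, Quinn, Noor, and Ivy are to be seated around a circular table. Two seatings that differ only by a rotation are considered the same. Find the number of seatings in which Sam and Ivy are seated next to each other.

Treat {Sam, Ivy} as one unit (2 internal orders) and seat the resulting 8 units around the table: (7)! circular arrangements.
So 2 × (7)! = 2 × 5040 = 10080.

10080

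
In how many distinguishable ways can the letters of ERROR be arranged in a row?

Letter multiplicities in ERROR: E×1, O×1, R×3.
So there are 5! / (3!) = 20 distinguishable arrangements.

20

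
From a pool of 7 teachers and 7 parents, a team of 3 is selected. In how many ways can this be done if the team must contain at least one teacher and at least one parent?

294

Unrestricted: C(14,3) = 364 ways to pick any 3 of the 14.
Selections missing a whole group: no teachers → C(7,3) = 35; no parents → C(7,3) = 35.
Both groups omitted at once is impossible, so 364 − 70 = 294.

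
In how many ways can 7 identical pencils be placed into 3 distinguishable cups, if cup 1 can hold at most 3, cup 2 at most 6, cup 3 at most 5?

Ignoring the caps, the number of non-negative solutions to x_1+…+x_3 = 7 is C(9,2) = 36.
Subtract solutions that violate a single cap (substitute x_i' = x_i − (cap_i+1)): x_1 ≥ 4 gives C(5,2) = 10; x_2 ≥ 7 gives C(2,2) = 1; x_3 ≥ 6 gives C(3,2) = 3. Together 14.
No two caps can be exceeded simultaneously, so the pair terms are all 0.
By inclusion–exclusion the count is 36 − 14 + 0 = 22.

22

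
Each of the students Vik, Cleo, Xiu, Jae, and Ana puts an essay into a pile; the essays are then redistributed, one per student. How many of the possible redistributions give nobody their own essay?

44

Let Aᵢ be the assignments in which student i gets their own essay. We want the size of the complement of A₁∪…∪A_5.
By inclusion–exclusion this is Σ_{j=0}^{5} (−1)^j C(5,j)·(5−j)!.
Computing: 120 − 120 + 60 − 20 + 5 − 1 = 44.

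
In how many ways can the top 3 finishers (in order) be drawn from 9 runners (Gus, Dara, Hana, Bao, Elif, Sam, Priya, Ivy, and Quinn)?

There are 9 choices for 1st place, 8 for 2nd, and 7 for 3rd.
That gives 9 × 8 × 7 = 504.

504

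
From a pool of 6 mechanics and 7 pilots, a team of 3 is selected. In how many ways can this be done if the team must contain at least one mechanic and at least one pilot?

With no constraint there are C(13,3) = 286 possible selections.
Selections missing a whole group: no mechanics → C(7,3) = 35; no pilots → C(6,3) = 20.
Both groups omitted at once is impossible, so 286 − 55 = 231.

231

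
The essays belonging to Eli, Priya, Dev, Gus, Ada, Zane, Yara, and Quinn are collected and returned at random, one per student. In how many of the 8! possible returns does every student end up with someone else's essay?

14833

Count assignments avoiding every fixed point. For any j of the 8 students fixed to their own essay, the other 8−j can be arranged in (8−j)! ways.
By inclusion–exclusion this is Σ_{j=0}^{8} (−1)^j C(8,j)·(8−j)!.
Computing: 40320 − 40320 + 20160 − 6720 + 1680 − 336 + 56 − 8 + 1 = 14833.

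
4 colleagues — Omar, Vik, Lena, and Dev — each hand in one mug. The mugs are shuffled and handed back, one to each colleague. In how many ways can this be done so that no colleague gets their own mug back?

9

Let Aᵢ be the assignments in which colleague i gets their own mug. We want the size of the complement of A₁∪…∪A_4.
By inclusion–exclusion this is Σ_{j=0}^{4} (−1)^j C(4,j)·(4−j)!.
Computing: 24 − 24 + 12 − 4 + 1 = 9.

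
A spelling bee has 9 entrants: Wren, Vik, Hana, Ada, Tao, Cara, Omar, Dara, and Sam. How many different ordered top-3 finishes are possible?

504

There are 9 choices for 1st place, 8 for 2nd, and 7 for 3rd.
That gives 9 × 8 × 7 = 504.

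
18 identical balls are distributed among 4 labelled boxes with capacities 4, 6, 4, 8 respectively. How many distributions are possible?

35

By stars and bars, unrestricted non-negative solutions to x_1+…+x_4 = 18 number C(18+3,3) = 1330.
Subtract solutions that violate a single cap (substitute x_i' = x_i − (cap_i+1)): x_1 ≥ 5 gives C(16,3) = 560; x_2 ≥ 7 gives C(14,3) = 364; x_3 ≥ 5 gives C(16,3) = 560; x_4 ≥ 9 gives C(12,3) = 220. Together 1704.
Add back pairs where two caps are both exceeded: 84 + 165 + 35 + 84 + 10 + 35 = 413.
Subtract triples: 4 + 0 + 0 + 0 = 4.
By inclusion–exclusion the count is 1330 − 1704 + 413 − 4 = 35.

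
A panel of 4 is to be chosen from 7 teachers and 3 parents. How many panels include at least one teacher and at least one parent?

175

Total 4-person selections from all 10: C(10,4) = 210.
Selections missing a whole group: no teachers → C(3,4) = 0; no parents → C(7,4) = 35.
Both groups omitted at once is impossible, so 210 − 35 = 175.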